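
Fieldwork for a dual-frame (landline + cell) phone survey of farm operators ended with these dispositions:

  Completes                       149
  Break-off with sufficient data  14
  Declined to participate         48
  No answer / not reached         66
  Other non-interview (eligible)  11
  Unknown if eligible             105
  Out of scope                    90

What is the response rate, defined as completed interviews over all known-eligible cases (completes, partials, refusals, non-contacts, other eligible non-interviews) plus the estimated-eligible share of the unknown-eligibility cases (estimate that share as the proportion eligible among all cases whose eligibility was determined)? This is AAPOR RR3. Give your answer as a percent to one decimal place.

Num → 149
Eligible (known) → 149 + 14 + 48 + 66 + 11 = 288
e = 288 / (288 + 90) = 288 / 378 = 0.7619
e × U → 0.7619 × 105 = 80.00
Denominator → 288 + 80.00 = 368.00
RR3 = 149 / 368.00 = 0.4049

40.5%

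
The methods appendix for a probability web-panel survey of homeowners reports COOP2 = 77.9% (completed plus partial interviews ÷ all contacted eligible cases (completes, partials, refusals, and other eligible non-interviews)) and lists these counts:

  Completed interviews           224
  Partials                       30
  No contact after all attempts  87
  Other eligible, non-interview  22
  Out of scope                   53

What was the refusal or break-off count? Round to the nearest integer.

Num = 224 + 30 = 254
COOP2 = 254 / D = 0.779
D = 254 / 0.779 = 326.1
Other denominator terms total 276
refusal or break-off = 326.1 − 276 ≈ 50

50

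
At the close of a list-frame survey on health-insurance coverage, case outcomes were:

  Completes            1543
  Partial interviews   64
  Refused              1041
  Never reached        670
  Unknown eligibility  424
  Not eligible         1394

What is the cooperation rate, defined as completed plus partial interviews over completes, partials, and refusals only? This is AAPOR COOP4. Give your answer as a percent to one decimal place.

Top: 1543 + 64 = 1607
Denominator: 1543 + 64 + 1041 = 2648
COOP4 = 1607 / 2648 = 0.6069

60.7%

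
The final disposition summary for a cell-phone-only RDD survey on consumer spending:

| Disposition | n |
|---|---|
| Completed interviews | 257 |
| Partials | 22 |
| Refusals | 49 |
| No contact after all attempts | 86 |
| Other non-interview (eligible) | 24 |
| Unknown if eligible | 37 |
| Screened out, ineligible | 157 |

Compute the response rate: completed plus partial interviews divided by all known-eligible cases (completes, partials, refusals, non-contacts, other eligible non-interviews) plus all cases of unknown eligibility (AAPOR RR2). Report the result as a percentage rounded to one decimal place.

58.7%

Num = 257 + 22 = 279
Denom = 257 + 22 + 49 + 86 + 24 + 37 = 475
RR2 = 279 / 475 = 0.5874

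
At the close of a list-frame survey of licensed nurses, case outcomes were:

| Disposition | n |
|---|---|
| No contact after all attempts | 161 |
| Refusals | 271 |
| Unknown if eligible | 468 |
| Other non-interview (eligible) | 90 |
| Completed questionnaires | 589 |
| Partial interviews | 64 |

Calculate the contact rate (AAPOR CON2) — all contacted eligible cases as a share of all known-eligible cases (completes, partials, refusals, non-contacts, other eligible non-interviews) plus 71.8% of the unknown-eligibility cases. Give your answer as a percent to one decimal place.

Num → 589 + 64 + 271 + 90 = 1014
Determined eligible → 589 + 64 + 271 + 161 + 90 = 1175
Estimated eligible among unknowns → 0.7180 × 468 = 336.02
Base → 1175 + 336.02 = 1511.02
CON2 = 1014 / 1511.02 = 0.6711

67.1%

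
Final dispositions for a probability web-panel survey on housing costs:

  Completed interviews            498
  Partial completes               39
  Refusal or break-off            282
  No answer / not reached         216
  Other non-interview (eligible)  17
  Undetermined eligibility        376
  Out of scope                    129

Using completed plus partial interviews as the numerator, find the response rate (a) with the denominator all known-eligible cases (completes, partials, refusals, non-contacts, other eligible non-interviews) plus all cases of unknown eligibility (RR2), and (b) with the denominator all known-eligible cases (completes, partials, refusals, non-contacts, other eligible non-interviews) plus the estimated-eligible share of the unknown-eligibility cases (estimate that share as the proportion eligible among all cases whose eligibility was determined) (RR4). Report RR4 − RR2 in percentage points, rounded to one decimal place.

1.1

Top → 498 + 39 = 537
Denom → 498 + 39 + 282 + 216 + 17 + 376 = 1428
RR2 = 537 / 1428 = 0.3761
Known eligible → 498 + 39 + 282 + 216 + 17 = 1052
e = 1052 / (1052 + 129) = 1052 / 1181 = 0.8908
Estimated eligible among unknowns → 0.8908 × 376 = 334.94
Denom → 1052 + 334.94 = 1386.94
RR4 = 537 / 1386.94 = 0.3872
Difference = 38.72 − 37.61 = 1.11 percentage points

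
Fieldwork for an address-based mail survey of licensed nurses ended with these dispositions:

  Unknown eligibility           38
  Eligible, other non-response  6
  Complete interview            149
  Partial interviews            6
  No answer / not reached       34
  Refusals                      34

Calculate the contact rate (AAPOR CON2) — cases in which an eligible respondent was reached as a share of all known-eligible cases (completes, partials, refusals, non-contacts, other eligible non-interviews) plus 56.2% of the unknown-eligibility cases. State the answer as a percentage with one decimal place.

Top: 149 + 6 + 34 + 6 = 195
Known eligible: 149 + 6 + 34 + 34 + 6 = 229
Eligible share of unknowns: 0.5620 × 38 = 21.36
Base: 229 + 21.36 = 250.36
CON2 = 195 / 250.36 = 0.7789

77.9%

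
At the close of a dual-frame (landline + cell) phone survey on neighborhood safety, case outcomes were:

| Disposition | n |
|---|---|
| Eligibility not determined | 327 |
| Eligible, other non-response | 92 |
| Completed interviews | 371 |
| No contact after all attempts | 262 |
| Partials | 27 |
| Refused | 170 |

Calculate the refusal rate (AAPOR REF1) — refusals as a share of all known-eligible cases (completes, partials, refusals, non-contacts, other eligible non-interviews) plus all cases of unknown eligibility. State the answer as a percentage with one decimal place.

13.6%

Num: 170
Base: 371 + 27 + 170 + 262 + 92 + 327 = 1249
REF1 = 170 / 1249 = 0.1361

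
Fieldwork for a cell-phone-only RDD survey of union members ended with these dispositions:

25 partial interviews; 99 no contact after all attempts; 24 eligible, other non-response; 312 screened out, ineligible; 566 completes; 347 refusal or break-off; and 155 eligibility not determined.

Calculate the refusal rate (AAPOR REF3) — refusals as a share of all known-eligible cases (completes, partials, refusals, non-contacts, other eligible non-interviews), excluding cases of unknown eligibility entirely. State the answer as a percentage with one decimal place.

Numerator = 347
Base = 566 + 25 + 347 + 99 + 24 = 1061
REF3 = 347 / 1061 = 0.3270

32.7%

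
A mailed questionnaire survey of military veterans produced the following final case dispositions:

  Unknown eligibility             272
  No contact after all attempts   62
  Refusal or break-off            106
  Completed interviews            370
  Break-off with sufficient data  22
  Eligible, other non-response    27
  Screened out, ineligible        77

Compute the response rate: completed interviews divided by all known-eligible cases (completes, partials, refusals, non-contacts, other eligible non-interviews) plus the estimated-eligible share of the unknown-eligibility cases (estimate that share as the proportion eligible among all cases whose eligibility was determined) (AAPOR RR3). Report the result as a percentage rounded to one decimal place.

Numerator → 370
Eligible (known) → 370 + 22 + 106 + 62 + 27 = 587
e = 587 / (587 + 77) = 587 / 664 = 0.8840
Estimated eligible among unknowns → 0.8840 × 272 = 240.45
Denominator → 587 + 240.45 = 827.45
RR3 = 370 / 827.45 = 0.4472

44.7%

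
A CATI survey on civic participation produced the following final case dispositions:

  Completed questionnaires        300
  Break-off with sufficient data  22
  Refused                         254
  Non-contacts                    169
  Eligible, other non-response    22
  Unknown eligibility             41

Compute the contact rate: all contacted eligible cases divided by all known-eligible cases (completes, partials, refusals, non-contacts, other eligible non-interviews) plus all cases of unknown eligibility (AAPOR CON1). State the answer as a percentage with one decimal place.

Numerator → 300 + 22 + 254 + 22 = 598
Base → 300 + 22 + 254 + 169 + 22 + 41 = 808
CON1 = 598 / 808 = 0.7401

74.0%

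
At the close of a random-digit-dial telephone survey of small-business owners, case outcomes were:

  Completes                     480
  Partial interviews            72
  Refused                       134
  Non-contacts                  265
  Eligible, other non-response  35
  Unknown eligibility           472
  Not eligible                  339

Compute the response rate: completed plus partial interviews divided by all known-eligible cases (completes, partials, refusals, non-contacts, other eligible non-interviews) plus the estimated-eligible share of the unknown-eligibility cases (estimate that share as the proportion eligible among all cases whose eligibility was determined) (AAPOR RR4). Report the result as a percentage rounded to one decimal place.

Numerator = 480 + 72 = 552
Eligible (known) = 480 + 72 + 134 + 265 + 35 = 986
e = 986 / (986 + 339) = 986 / 1325 = 0.7442
Eligible share of unknowns = 0.7442 × 472 = 351.26
Denom = 986 + 351.26 = 1337.26
RR4 = 552 / 1337.26 = 0.4128

41.3%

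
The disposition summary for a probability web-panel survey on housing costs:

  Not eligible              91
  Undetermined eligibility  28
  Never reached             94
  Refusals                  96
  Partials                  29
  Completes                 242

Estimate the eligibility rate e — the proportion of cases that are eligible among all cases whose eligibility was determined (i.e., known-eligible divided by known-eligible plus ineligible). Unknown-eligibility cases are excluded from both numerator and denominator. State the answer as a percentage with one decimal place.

83.5%

Determined eligible → 242 + 29 + 96 + 94 = 461
e = 461 / (461 + 91) = 461 / 552 = 0.8351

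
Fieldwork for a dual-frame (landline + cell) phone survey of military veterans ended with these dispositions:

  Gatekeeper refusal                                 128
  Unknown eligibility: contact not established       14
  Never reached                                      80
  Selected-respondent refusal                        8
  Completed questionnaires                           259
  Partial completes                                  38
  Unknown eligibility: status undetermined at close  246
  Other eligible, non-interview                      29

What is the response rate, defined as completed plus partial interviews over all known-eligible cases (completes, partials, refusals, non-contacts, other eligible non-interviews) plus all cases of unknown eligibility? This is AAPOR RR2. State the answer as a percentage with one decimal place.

Refusals = 128 + 8 = 136
Unknown if eligible = 14 + 246 = 260
Top → 259 + 38 = 297
Denom → 259 + 38 + 136 + 80 + 29 + 260 = 802
RR2 = 297 / 802 = 0.3703

37.0%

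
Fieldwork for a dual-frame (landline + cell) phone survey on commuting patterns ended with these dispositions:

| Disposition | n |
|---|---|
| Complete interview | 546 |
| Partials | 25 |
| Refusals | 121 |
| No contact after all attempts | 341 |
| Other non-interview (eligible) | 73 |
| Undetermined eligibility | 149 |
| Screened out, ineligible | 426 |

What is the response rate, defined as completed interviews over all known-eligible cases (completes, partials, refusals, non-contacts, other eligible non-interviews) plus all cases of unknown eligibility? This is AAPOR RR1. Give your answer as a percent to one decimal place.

43.5%

Top: 546
Denominator: 546 + 25 + 121 + 341 + 73 + 149 = 1255
RR1 = 546 / 1255 = 0.4351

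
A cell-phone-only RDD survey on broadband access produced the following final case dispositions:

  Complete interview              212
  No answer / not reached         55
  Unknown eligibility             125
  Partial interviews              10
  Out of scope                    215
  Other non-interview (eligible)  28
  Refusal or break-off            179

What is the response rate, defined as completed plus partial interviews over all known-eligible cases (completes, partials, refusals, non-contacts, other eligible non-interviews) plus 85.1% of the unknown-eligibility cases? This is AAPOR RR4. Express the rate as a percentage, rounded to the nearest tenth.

37.6%

Num: 212 + 10 = 222
Known eligible: 212 + 10 + 179 + 55 + 28 = 484
Estimated eligible among unknowns: 0.8510 × 125 = 106.38
Denom: 484 + 106.38 = 590.38
RR4 = 222 / 590.38 = 0.3760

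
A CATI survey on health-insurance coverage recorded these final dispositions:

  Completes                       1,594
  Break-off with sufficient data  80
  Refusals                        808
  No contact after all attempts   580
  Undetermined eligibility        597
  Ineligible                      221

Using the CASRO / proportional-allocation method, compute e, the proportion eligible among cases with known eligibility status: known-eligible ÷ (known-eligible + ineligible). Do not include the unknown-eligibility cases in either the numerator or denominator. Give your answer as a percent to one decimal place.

Eligible (known): 1594 + 80 + 808 + 580 = 3062
e = 3062 / (3062 + 221) = 3062 / 3283 = 0.9327

93.3%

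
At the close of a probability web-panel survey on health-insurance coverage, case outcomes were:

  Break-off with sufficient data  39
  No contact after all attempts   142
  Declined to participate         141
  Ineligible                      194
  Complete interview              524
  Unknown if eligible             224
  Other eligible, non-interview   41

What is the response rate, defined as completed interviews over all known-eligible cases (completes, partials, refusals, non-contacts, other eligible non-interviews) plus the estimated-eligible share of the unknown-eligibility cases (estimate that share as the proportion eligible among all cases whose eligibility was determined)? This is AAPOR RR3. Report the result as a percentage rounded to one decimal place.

Numerator = 524
Determined eligible = 524 + 39 + 141 + 142 + 41 = 887
e = 887 / (887 + 194) = 887 / 1081 = 0.8205
Estimated eligible among unknowns = 0.8205 × 224 = 183.79
Base = 887 + 183.79 = 1070.79
RR3 = 524 / 1070.79 = 0.4894

48.9%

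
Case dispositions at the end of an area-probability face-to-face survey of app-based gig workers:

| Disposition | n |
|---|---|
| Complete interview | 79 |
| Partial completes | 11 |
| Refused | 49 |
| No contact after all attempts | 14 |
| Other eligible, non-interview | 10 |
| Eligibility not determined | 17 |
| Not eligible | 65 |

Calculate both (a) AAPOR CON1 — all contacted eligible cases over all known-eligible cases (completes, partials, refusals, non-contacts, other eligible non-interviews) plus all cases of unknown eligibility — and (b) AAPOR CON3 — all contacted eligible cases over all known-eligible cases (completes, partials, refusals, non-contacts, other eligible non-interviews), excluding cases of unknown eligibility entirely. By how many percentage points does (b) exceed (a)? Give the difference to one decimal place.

8.6

Top: 79 + 11 + 49 + 10 = 149
Denominator: 79 + 11 + 49 + 14 + 10 + 17 = 180
CON1 = 149 / 180 = 0.8278
Denominator: 79 + 11 + 49 + 14 + 10 = 163
CON3 = 149 / 163 = 0.9141
Difference = 91.41 − 82.78 = 8.63 percentage points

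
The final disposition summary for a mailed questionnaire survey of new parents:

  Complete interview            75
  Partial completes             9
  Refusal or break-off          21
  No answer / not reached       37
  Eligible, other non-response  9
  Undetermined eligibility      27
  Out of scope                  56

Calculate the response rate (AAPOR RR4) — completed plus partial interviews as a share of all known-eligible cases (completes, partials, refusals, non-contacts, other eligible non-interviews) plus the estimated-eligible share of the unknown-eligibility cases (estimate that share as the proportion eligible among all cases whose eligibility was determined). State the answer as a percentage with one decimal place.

Top = 75 + 9 = 84
Determined eligible = 75 + 9 + 21 + 37 + 9 = 151
e = 151 / (151 + 56) = 151 / 207 = 0.7295
Eligible share of unknowns = 0.7295 × 27 = 19.70
Denominator = 151 + 19.70 = 170.70
RR4 = 84 / 170.70 = 0.4921

49.2%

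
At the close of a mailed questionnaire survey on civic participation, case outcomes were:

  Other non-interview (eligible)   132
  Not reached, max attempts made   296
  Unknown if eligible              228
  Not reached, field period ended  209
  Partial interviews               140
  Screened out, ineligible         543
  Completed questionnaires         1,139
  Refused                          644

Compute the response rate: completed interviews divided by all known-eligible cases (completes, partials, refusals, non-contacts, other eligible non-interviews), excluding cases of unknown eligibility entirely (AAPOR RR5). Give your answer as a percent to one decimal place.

44.5%

No contact after all attempts = 209 + 296 = 505
Numerator: 1139
Denominator: 1139 + 140 + 644 + 505 + 132 = 2560
RR5 = 1139 / 2560 = 0.4449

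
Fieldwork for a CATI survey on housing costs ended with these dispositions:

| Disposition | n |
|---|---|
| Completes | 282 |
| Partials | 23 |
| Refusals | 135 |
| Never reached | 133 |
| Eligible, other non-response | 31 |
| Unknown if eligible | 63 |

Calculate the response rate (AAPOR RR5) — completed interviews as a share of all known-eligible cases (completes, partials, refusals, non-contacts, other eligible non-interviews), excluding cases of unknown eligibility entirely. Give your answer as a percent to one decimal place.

Num = 282
Denom = 282 + 23 + 135 + 133 + 31 = 604
RR5 = 282 / 604 = 0.4669

46.7%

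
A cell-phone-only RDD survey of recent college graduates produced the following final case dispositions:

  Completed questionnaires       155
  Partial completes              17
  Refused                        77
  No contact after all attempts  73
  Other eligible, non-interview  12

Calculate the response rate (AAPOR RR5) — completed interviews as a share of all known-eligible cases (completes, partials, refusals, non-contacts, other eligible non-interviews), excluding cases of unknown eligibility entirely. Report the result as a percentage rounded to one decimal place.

Top = 155
Denominator = 155 + 17 + 77 + 73 + 12 = 334
RR5 = 155 / 334 = 0.4641

46.4%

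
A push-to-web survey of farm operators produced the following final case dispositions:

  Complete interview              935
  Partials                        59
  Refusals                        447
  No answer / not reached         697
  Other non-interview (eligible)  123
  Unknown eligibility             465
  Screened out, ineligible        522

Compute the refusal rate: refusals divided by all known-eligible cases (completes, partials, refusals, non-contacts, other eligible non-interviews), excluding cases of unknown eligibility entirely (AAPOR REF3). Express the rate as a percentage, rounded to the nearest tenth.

19.8%

Top → 447
Denominator → 935 + 59 + 447 + 697 + 123 = 2261
REF3 = 447 / 2261 = 0.1977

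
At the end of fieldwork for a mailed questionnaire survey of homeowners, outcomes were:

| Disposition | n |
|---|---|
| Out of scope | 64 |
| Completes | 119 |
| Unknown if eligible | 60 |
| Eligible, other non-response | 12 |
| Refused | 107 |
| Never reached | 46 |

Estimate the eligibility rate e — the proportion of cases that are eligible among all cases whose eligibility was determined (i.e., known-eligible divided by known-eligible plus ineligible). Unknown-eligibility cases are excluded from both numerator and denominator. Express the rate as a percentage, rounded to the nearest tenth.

Known eligible: 119 + 107 + 46 + 12 = 284
e = 284 / (284 + 64) = 284 / 348 = 0.8161

81.6%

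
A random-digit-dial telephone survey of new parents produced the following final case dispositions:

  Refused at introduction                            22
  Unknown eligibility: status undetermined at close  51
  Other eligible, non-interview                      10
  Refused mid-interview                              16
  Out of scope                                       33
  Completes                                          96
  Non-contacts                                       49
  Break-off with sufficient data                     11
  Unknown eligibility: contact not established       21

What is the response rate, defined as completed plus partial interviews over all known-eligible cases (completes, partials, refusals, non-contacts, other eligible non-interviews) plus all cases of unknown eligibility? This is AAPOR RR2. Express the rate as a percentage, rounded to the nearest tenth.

38.8%

Refused = 22 + 16 = 38
Eligibility not determined = 21 + 51 = 72
Numerator: 96 + 11 = 107
Denominator: 96 + 11 + 38 + 49 + 10 + 72 = 276
RR2 = 107 / 276 = 0.3877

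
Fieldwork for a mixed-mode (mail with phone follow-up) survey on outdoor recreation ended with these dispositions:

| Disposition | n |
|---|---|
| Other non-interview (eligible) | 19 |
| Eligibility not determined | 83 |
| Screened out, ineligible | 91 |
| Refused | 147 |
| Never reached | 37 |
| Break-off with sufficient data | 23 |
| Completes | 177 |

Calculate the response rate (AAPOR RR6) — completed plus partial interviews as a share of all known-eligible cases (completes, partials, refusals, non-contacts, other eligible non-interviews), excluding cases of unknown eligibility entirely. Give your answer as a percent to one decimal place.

49.6%

Numerator → 177 + 23 = 200
Denom → 177 + 23 + 147 + 37 + 19 = 403
RR6 = 200 / 403 = 0.4963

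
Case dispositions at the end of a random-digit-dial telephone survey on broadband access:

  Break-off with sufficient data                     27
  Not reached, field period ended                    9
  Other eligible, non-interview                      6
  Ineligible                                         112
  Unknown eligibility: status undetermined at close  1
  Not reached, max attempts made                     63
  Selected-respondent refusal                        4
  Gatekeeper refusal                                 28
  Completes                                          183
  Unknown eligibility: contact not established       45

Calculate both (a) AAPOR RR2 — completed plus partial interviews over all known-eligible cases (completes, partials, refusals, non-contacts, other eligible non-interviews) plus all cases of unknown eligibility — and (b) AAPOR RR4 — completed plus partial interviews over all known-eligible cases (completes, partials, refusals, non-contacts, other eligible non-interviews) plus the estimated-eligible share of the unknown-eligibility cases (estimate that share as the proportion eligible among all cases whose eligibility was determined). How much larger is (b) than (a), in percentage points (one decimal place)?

Declined to participate = 28 + 4 = 32
Non-contacts = 9 + 63 = 72
Eligibility not determined = 45 + 1 = 46
Top: 183 + 27 = 210
Denom: 183 + 27 + 32 + 72 + 6 + 46 = 366
RR2 = 210 / 366 = 0.5738
Determined eligible: 183 + 27 + 32 + 72 + 6 = 320
e = 320 / (320 + 112) = 320 / 432 = 0.7407
Eligible share of unknowns: 0.7407 × 46 = 34.07
Denom: 320 + 34.07 = 354.07
RR4 = 210 / 354.07 = 0.5931
Difference = 59.31 − 57.38 = 1.93 percentage points

1.9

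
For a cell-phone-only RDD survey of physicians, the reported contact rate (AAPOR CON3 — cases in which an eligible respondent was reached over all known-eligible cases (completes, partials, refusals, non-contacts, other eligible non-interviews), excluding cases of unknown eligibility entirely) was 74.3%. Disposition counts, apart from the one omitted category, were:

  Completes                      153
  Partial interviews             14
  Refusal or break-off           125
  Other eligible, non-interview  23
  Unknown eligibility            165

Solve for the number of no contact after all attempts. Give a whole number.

Num = 153 + 14 + 125 + 23 = 315
CON3 = 315 / D = 0.743
D = 315 / 0.743 = 424.0
Rest of base = 315
no contact after all attempts = 424.0 − 315 ≈ 109

109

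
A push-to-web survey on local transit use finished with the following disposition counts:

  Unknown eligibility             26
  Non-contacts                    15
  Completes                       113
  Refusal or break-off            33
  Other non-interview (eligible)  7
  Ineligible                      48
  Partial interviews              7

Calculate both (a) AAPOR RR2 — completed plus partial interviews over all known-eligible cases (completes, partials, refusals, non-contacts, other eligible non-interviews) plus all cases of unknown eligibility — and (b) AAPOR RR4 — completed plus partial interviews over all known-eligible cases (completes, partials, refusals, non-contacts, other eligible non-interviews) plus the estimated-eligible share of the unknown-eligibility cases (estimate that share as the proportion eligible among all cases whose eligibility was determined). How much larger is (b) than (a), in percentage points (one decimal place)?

Top = 113 + 7 = 120
Denominator = 113 + 7 + 33 + 15 + 7 + 26 = 201
RR2 = 120 / 201 = 0.5970
Known eligible = 113 + 7 + 33 + 15 + 7 = 175
e = 175 / (175 + 48) = 175 / 223 = 0.7848
Eligible share of unknowns = 0.7848 × 26 = 20.40
Denominator = 175 + 20.40 = 195.40
RR4 = 120 / 195.40 = 0.6141
Difference = 61.41 − 59.70 = 1.71 percentage points

1.7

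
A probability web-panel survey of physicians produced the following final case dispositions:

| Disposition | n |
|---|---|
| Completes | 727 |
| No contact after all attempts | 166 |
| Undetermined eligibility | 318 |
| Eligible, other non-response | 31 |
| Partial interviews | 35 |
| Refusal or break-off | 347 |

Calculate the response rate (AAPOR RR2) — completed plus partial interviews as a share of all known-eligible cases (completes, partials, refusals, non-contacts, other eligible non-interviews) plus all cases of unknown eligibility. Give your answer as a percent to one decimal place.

Numerator → 727 + 35 = 762
Denom → 727 + 35 + 347 + 166 + 31 + 318 = 1624
RR2 = 762 / 1624 = 0.4692

46.9%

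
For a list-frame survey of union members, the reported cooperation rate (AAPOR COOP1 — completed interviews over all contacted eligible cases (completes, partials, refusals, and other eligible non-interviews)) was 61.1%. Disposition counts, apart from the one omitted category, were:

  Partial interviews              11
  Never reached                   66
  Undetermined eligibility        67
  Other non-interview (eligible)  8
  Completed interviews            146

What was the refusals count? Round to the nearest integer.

74

COOP1 = 146 / D = 0.611
D = 146 / 0.611 = 239.0
Rest of base = 165
refusals = 239.0 − 165 ≈ 74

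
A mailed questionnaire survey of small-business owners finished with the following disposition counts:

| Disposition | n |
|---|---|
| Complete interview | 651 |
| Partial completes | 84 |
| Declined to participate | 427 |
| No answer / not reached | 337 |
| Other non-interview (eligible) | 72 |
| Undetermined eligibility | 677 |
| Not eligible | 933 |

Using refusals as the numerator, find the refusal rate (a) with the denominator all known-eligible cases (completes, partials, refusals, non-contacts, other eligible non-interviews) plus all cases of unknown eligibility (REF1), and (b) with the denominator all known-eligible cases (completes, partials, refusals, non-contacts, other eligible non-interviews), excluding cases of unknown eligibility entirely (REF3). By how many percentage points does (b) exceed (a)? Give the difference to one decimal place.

Top: 427
Denom: 651 + 84 + 427 + 337 + 72 + 677 = 2248
REF1 = 427 / 2248 = 0.1899
Denom: 651 + 84 + 427 + 337 + 72 = 1571
REF3 = 427 / 1571 = 0.2718
Difference = 27.18 − 18.99 = 8.19 percentage points

8.2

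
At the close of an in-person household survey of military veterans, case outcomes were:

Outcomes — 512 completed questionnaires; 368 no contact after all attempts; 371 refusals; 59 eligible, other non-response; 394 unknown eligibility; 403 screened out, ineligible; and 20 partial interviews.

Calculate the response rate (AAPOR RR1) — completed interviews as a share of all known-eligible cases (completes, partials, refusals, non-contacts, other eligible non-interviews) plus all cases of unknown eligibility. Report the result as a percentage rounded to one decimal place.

Top = 512
Base = 512 + 20 + 371 + 368 + 59 + 394 = 1724
RR1 = 512 / 1724 = 0.2970

29.7%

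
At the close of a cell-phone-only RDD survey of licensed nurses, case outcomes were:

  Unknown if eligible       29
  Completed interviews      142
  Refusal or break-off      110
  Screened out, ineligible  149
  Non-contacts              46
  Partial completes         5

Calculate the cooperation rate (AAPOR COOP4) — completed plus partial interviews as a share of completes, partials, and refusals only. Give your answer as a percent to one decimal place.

57.2%

Top → 142 + 5 = 147
Denom → 142 + 5 + 110 = 257
COOP4 = 147 / 257 = 0.5720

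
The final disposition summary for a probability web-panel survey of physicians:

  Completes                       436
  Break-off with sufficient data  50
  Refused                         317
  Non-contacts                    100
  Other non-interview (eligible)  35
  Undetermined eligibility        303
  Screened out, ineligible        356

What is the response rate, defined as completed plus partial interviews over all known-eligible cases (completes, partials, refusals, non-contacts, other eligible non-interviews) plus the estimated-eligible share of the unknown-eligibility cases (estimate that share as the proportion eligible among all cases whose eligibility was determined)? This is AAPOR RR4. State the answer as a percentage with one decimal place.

Numerator: 436 + 50 = 486
Determined eligible: 436 + 50 + 317 + 100 + 35 = 938
e = 938 / (938 + 356) = 938 / 1294 = 0.7249
Estimated eligible among unknowns: 0.7249 × 303 = 219.64
Denominator: 938 + 219.64 = 1157.64
RR4 = 486 / 1157.64 = 0.4198

42.0%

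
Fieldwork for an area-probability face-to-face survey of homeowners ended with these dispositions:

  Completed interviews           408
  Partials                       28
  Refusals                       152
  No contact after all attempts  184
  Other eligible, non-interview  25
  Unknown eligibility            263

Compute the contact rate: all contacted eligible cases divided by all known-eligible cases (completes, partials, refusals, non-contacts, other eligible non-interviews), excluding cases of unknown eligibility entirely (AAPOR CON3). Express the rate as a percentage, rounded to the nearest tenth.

76.9%

Top = 408 + 28 + 152 + 25 = 613
Denominator = 408 + 28 + 152 + 184 + 25 = 797
CON3 = 613 / 797 = 0.7691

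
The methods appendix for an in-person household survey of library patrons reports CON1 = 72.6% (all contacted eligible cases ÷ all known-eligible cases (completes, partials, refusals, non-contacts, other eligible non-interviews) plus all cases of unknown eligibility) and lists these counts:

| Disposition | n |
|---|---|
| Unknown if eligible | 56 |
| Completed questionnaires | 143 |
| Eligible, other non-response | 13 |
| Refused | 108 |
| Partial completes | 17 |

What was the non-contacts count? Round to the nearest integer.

50

Numerator = 143 + 17 + 108 + 13 = 281
CON1 = 281 / D = 0.726
D = 281 / 0.726 = 387.1
Rest of base = 337
non-contacts = 387.1 − 337 ≈ 50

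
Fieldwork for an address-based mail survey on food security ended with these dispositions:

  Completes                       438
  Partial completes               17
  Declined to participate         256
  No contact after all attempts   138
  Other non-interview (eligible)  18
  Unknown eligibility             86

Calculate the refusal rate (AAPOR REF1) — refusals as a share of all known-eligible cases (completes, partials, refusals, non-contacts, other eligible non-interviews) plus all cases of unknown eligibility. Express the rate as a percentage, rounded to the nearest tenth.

26.9%

Top = 256
Base = 438 + 17 + 256 + 138 + 18 + 86 = 953
REF1 = 256 / 953 = 0.2686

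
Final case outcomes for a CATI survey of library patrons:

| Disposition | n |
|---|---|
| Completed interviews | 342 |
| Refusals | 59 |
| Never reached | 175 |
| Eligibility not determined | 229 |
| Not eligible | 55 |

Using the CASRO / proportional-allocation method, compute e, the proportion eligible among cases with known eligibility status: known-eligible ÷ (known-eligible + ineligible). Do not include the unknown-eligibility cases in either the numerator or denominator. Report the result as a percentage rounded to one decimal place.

Determined eligible = 342 + 59 + 175 = 576
e = 576 / (576 + 55) = 576 / 631 = 0.9128

91.3%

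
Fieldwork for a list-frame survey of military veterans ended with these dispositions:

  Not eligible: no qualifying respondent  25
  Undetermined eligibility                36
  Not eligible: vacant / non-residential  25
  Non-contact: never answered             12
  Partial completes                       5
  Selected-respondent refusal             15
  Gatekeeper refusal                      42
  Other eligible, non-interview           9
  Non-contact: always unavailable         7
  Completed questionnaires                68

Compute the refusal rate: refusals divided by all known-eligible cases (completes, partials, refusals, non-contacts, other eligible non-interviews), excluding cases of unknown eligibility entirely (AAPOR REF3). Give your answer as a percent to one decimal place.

36.1%

Refusals = 42 + 15 = 57
No answer / not reached = 12 + 7 = 19
Ineligible = 25 + 25 = 50
Top → 57
Base → 68 + 5 + 57 + 19 + 9 = 158
REF3 = 57 / 158 = 0.3608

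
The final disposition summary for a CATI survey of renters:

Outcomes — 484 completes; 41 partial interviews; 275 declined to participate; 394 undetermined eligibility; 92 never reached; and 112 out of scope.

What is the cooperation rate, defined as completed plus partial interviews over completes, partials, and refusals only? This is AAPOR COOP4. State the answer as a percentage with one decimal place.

65.6%

Num = 484 + 41 = 525
Denominator = 484 + 41 + 275 = 800
COOP4 = 525 / 800 = 0.6562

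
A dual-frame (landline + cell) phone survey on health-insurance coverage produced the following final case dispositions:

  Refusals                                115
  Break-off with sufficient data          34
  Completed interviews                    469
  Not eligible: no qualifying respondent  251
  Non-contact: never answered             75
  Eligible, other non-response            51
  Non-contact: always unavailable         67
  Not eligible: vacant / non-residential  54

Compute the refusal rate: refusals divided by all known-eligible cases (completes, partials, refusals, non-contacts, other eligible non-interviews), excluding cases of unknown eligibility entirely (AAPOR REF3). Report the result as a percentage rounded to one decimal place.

14.2%

Never reached = 75 + 67 = 142
Out of scope = 251 + 54 = 305
Top → 115
Denominator → 469 + 34 + 115 + 142 + 51 = 811
REF3 = 115 / 811 = 0.1418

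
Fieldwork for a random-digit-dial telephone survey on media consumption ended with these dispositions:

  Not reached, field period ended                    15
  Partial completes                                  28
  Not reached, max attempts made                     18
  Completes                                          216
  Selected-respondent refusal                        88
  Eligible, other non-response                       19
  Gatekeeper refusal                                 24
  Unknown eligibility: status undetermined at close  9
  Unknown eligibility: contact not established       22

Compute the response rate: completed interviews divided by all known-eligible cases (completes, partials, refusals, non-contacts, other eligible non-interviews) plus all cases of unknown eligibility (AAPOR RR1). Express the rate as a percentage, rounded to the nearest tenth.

Refusal or break-off = 24 + 88 = 112
Never reached = 15 + 18 = 33
Eligibility not determined = 22 + 9 = 31
Top = 216
Denom = 216 + 28 + 112 + 33 + 19 + 31 = 439
RR1 = 216 / 439 = 0.4920

49.2%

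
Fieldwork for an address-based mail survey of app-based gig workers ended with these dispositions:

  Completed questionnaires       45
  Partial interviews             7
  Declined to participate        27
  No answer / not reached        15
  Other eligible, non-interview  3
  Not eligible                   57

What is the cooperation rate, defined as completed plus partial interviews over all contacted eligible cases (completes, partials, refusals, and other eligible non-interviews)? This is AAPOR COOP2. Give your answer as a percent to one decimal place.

Top → 45 + 7 = 52
Base → 45 + 7 + 27 + 3 = 82
COOP2 = 52 / 82 = 0.6341

63.4%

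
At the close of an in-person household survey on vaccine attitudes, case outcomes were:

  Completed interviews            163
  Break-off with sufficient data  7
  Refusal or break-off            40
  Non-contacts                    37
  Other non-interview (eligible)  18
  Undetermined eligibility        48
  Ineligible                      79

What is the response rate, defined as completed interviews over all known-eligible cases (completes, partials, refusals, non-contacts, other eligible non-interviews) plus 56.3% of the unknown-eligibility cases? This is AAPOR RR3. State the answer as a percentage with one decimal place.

55.8%

Top = 163
Eligible (known) = 163 + 7 + 40 + 37 + 18 = 265
Estimated eligible among unknowns = 0.5630 × 48 = 27.02
Base = 265 + 27.02 = 292.02
RR3 = 163 / 292.02 = 0.5582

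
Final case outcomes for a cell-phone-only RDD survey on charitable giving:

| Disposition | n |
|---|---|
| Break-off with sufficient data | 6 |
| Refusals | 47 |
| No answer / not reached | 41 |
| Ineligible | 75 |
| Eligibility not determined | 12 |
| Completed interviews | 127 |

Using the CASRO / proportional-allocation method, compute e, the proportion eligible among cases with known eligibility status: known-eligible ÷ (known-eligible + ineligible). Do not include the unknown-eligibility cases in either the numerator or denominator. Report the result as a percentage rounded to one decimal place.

Determined eligible: 127 + 6 + 47 + 41 = 221
e = 221 / (221 + 75) = 221 / 296 = 0.7466

74.7%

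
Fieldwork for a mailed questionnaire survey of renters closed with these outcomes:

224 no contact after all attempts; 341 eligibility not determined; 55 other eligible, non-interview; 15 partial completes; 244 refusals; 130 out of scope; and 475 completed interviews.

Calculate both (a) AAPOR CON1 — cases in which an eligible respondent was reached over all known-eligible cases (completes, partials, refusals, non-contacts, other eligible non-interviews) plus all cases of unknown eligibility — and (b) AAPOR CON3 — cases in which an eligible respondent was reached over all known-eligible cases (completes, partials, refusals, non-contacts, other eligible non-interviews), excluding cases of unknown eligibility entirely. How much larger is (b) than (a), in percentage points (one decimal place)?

Numerator → 475 + 15 + 244 + 55 = 789
Denominator → 475 + 15 + 244 + 224 + 55 + 341 = 1354
CON1 = 789 / 1354 = 0.5827
Denominator → 475 + 15 + 244 + 224 + 55 = 1013
CON3 = 789 / 1013 = 0.7789
Difference = 77.89 − 58.27 = 19.62 percentage points

19.6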